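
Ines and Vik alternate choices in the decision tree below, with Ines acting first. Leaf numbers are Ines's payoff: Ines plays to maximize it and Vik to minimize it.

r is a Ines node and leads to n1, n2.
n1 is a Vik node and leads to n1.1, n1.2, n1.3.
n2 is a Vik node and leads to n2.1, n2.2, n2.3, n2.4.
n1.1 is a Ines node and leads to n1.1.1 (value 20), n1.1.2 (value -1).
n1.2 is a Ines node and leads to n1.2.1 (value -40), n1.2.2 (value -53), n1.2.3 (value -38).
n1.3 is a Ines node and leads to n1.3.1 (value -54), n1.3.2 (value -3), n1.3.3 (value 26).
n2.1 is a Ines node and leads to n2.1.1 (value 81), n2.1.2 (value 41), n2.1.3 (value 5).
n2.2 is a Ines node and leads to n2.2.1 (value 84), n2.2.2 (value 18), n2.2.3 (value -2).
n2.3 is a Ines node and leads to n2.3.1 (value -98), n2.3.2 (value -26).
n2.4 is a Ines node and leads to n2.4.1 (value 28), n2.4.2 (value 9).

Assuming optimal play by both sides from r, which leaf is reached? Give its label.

n1.1 (Ines): max(20, -1) = 20
n1.2 (Ines): max(-40, -53, -38) = -38
n1.3 (Ines): max(-54, -3, 26) = 26
n1 (Vik): min(20, -38, 26) = -38
n2.1 (Ines): max(81, 41, 5) = 81
n2.2 (Ines): max(84, 18, -2) = 84
n2.3 (Ines): max(-98, -26) = -26
n2.4 (Ines): max(28, 9) = 28
n2 (Vik): min(81, 84, -26, 28) = -26
r (Ines): max(-38, -26) = -26
At r, Ines picks n2 (highest: -26).
At n2, Vik picks n2.3 (lowest: -26).
At n2.3, Ines picks n2.3.2 (highest: -26).
Terminal value -26.

n2.3.2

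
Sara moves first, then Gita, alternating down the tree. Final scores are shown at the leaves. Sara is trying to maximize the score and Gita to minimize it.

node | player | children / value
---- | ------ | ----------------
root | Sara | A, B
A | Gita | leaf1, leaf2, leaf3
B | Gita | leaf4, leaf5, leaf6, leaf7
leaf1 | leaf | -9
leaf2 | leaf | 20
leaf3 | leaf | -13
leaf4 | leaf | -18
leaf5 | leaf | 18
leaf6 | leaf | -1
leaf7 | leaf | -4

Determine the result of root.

-13

A (Gita): min(-9, 20, -13) = -13
B (Gita): min(-18, 18, -1, -4) = -18
root (Sara): max(-13, -18) = -13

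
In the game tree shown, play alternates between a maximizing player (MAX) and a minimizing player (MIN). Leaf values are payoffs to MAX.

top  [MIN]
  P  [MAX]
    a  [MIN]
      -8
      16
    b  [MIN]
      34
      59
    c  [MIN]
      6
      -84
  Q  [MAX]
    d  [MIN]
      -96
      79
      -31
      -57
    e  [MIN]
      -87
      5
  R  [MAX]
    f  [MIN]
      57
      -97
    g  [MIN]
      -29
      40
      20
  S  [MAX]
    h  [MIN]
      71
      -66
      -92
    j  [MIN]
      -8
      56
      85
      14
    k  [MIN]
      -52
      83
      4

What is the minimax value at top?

a (MIN): min(-8, 16) = -8
b (MIN): min(34, 59) = 34
c (MIN): min(6, -84) = -84
P (MAX): max(-8, 34, -84) = 34
d (MIN): min(-96, 79, -31, -57) = -96
e (MIN): min(-87, 5) = -87
Q (MAX): max(-96, -87) = -87
f (MIN): min(57, -97) = -97
g (MIN): min(-29, 40, 20) = -29
R (MAX): max(-97, -29) = -29
h (MIN): min(71, -66, -92) = -92
j (MIN): min(-8, 56, 85, 14) = -8
k (MIN): min(-52, 83, 4) = -52
S (MAX): max(-92, -8, -52) = -8
top (MIN): min(34, -87, -29, -8) = -87

-87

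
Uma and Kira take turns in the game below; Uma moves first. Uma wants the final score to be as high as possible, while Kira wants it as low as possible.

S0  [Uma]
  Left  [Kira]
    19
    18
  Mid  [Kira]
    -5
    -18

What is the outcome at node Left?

18

Left (Kira): min(19, 18) = 18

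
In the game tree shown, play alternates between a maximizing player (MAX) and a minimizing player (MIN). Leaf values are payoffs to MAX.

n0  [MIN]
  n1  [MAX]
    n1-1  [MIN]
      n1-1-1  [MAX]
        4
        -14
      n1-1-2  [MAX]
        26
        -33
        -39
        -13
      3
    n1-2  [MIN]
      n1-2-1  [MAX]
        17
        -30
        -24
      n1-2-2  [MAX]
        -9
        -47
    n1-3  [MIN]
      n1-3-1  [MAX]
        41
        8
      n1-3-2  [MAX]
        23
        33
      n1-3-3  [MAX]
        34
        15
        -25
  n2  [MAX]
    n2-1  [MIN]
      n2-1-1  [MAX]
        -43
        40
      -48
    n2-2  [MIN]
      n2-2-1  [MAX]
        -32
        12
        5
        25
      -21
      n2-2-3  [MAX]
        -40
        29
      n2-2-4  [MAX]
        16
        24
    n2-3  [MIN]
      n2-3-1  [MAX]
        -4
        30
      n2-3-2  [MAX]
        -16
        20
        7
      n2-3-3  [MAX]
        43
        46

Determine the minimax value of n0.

n1-1-1 (MAX): max(4, -14) = 4
n1-1-2 (MAX): max(26, -33, -39, -13) = 26
n1-1 (MIN): min(4, 26, 3) = 3
n1-2-1 (MAX): max(17, -30, -24) = 17
n1-2-2 (MAX): max(-9, -47) = -9
n1-2 (MIN): min(17, -9) = -9
n1-3-1 (MAX): max(41, 8) = 41
n1-3-2 (MAX): max(23, 33) = 33
n1-3-3 (MAX): max(34, 15, -25) = 34
n1-3 (MIN): min(41, 33, 34) = 33
n1 (MAX): max(3, -9, 33) = 33
n2-1-1 (MAX): max(-43, 40) = 40
n2-1 (MIN): min(40, -48) = -48
n2-2-1 (MAX): max(-32, 12, 5, 25) = 25
n2-2-3 (MAX): max(-40, 29) = 29
n2-2-4 (MAX): max(16, 24) = 24
n2-2 (MIN): min(25, -21, 29, 24) = -21
n2-3-1 (MAX): max(-4, 30) = 30
n2-3-2 (MAX): max(-16, 20, 7) = 20
n2-3-3 (MAX): max(43, 46) = 46
n2-3 (MIN): min(30, 20, 46) = 20
n2 (MAX): max(-48, -21, 20) = 20
n0 (MIN): min(33, 20) = 20

20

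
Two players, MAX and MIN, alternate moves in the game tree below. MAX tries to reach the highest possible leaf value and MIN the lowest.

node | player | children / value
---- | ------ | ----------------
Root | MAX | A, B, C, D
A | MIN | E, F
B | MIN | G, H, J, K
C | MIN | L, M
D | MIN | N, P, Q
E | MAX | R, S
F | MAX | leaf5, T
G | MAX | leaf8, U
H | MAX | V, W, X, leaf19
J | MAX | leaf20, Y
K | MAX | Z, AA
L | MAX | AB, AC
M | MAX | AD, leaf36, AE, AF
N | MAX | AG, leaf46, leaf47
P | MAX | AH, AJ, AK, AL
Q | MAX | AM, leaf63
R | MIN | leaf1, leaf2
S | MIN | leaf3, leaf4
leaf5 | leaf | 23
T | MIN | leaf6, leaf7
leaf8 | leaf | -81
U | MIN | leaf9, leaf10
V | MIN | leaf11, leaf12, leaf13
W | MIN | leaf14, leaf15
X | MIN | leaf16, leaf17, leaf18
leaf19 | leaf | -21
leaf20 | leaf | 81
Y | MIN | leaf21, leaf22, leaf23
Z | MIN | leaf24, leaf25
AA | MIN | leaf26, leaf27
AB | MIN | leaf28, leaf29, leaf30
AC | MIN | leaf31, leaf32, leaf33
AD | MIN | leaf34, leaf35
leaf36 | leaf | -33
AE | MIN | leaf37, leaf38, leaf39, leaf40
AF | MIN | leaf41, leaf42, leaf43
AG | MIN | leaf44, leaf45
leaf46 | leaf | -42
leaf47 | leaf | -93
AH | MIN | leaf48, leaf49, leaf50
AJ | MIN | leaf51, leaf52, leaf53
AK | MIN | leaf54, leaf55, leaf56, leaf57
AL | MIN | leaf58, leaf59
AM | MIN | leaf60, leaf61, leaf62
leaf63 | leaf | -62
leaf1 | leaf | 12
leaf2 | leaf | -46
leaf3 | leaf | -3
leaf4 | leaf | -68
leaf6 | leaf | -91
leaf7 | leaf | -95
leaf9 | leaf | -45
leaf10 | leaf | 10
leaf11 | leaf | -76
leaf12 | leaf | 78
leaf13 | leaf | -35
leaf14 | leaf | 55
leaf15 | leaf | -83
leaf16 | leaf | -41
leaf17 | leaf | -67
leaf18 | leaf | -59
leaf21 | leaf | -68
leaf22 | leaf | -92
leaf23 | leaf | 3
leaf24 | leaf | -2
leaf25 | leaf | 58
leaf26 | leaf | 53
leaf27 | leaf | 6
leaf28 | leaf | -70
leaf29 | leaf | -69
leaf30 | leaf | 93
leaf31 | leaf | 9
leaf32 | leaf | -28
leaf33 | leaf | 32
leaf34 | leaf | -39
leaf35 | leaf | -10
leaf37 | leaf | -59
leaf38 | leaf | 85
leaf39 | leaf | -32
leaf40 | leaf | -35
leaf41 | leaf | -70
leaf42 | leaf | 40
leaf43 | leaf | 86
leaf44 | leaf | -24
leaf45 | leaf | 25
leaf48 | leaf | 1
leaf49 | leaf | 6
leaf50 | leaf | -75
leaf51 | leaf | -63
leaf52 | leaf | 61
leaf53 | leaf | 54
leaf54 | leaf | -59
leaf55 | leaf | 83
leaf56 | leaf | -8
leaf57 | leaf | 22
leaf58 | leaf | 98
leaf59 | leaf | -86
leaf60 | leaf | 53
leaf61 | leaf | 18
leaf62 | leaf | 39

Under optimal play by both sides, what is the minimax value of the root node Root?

-33

R (MIN): min(12, -46) = -46
S (MIN): min(-3, -68) = -68
E (MAX): max(-46, -68) = -46
T (MIN): min(-91, -95) = -95
F (MAX): max(23, -95) = 23
A (MIN): min(-46, 23) = -46
U (MIN): min(-45, 10) = -45
G (MAX): max(-81, -45) = -45
V (MIN): min(-76, 78, -35) = -76
W (MIN): min(55, -83) = -83
X (MIN): min(-41, -67, -59) = -67
H (MAX): max(-76, -83, -67, -21) = -21
Y (MIN): min(-68, -92, 3) = -92
J (MAX): max(81, -92) = 81
Z (MIN): min(-2, 58) = -2
AA (MIN): min(53, 6) = 6
K (MAX): max(-2, 6) = 6
B (MIN): min(-45, -21, 81, 6) = -45
AB (MIN): min(-70, -69, 93) = -70
AC (MIN): min(9, -28, 32) = -28
L (MAX): max(-70, -28) = -28
AD (MIN): min(-39, -10) = -39
AE (MIN): min(-59, 85, -32, -35) = -59
AF (MIN): min(-70, 40, 86) = -70
M (MAX): max(-39, -33, -59, -70) = -33
C (MIN): min(-28, -33) = -33
AG (MIN): min(-24, 25) = -24
N (MAX): max(-24, -42, -93) = -24
AH (MIN): min(1, 6, -75) = -75
AJ (MIN): min(-63, 61, 54) = -63
AK (MIN): min(-59, 83, -8, 22) = -59
AL (MIN): min(98, -86) = -86
P (MAX): max(-75, -63, -59, -86) = -59
AM (MIN): min(53, 18, 39) = 18
Q (MAX): max(18, -62) = 18
D (MIN): min(-24, -59, 18) = -59
Root (MAX): max(-46, -45, -33, -59) = -33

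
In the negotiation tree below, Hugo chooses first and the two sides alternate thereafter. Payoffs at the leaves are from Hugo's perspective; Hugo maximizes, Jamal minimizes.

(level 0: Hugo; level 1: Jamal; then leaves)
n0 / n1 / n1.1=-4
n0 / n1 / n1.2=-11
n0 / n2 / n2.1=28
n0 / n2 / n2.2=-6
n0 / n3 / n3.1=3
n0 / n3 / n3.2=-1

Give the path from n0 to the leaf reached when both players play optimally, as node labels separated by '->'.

n0 -> n3 -> n3.2

n1 (Jamal): min(-4, -11) = -11
n2 (Jamal): min(28, -6) = -6
n3 (Jamal): min(3, -1) = -1
n0 (Hugo): max(-11, -6, -1) = -1
At n0, Hugo picks n3 (highest: -1).
At n3, Jamal picks n3.2 (lowest: -1).
Terminal value -1.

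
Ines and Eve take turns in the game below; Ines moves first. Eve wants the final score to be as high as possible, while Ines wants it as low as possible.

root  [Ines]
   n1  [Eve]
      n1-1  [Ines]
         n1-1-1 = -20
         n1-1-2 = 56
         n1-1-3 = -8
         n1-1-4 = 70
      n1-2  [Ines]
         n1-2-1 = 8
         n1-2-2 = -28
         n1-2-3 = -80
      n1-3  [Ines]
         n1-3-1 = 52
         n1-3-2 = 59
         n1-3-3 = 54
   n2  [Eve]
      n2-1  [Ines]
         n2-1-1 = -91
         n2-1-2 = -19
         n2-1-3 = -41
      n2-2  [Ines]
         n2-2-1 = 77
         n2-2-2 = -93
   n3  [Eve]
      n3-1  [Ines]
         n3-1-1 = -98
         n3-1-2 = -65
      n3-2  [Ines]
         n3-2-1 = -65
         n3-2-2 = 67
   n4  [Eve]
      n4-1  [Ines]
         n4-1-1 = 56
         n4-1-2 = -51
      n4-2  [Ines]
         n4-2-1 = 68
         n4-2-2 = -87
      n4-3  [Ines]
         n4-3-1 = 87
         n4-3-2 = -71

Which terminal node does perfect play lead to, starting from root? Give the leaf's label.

n2-1-1

n1-1 (Ines): min(-20, 56, -8, 70) = -20
n1-2 (Ines): min(8, -28, -80) = -80
n1-3 (Ines): min(52, 59, 54) = 52
n1 (Eve): max(-20, -80, 52) = 52
n2-1 (Ines): min(-91, -19, -41) = -91
n2-2 (Ines): min(77, -93) = -93
n2 (Eve): max(-91, -93) = -91
n3-1 (Ines): min(-98, -65) = -98
n3-2 (Ines): min(-65, 67) = -65
n3 (Eve): max(-98, -65) = -65
n4-1 (Ines): min(56, -51) = -51
n4-2 (Ines): min(68, -87) = -87
n4-3 (Ines): min(87, -71) = -71
n4 (Eve): max(-51, -87, -71) = -51
root (Ines): min(52, -91, -65, -51) = -91
At root, Ines picks n2 (lowest: -91).
At n2, Eve picks n2-1 (highest: -91).
At n2-1, Ines picks n2-1-1 (lowest: -91).
Terminal value -91.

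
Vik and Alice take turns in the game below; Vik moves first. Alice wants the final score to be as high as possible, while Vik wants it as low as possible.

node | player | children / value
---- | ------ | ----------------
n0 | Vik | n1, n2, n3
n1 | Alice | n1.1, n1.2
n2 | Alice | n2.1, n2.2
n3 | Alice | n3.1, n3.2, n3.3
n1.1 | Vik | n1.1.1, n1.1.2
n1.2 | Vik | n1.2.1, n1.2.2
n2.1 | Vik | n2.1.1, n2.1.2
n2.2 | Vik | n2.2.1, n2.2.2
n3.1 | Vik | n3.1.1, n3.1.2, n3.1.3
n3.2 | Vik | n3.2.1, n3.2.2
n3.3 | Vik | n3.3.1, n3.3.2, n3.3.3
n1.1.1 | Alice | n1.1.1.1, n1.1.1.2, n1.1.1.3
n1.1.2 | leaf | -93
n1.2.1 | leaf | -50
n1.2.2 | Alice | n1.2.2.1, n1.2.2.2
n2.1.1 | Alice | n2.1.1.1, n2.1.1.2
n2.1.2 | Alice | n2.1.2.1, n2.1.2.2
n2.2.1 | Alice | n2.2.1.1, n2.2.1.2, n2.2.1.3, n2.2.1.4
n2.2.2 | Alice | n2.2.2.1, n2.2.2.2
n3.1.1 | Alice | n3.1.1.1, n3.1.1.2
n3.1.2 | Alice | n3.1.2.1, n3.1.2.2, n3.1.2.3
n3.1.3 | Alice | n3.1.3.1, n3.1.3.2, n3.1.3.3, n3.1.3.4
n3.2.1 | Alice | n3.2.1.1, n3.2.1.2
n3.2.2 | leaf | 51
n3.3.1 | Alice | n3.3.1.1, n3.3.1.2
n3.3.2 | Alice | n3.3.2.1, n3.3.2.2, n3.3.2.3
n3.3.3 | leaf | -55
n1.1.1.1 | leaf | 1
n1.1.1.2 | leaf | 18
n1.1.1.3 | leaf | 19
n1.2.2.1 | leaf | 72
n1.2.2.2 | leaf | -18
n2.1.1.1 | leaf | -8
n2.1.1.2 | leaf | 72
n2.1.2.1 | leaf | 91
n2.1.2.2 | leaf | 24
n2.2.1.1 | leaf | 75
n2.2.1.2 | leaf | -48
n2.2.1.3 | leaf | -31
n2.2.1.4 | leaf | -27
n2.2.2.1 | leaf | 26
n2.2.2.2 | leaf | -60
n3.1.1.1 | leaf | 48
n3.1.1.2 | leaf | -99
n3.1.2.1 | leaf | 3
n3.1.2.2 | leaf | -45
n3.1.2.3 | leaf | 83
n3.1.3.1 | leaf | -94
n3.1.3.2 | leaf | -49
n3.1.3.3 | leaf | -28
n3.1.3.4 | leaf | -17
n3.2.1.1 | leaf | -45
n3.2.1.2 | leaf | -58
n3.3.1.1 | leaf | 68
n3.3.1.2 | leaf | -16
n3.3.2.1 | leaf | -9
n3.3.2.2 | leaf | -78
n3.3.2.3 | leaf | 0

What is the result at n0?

n1.1.1 (Alice): max(1, 18, 19) = 19
n1.1 (Vik): min(19, -93) = -93
n1.2.2 (Alice): max(72, -18) = 72
n1.2 (Vik): min(-50, 72) = -50
n1 (Alice): max(-93, -50) = -50
n2.1.1 (Alice): max(-8, 72) = 72
n2.1.2 (Alice): max(91, 24) = 91
n2.1 (Vik): min(72, 91) = 72
n2.2.1 (Alice): max(75, -48, -31, -27) = 75
n2.2.2 (Alice): max(26, -60) = 26
n2.2 (Vik): min(75, 26) = 26
n2 (Alice): max(72, 26) = 72
n3.1.1 (Alice): max(48, -99) = 48
n3.1.2 (Alice): max(3, -45, 83) = 83
n3.1.3 (Alice): max(-94, -49, -28, -17) = -17
n3.1 (Vik): min(48, 83, -17) = -17
n3.2.1 (Alice): max(-45, -58) = -45
n3.2 (Vik): min(-45, 51) = -45
n3.3.1 (Alice): max(68, -16) = 68
n3.3.2 (Alice): max(-9, -78, 0) = 0
n3.3 (Vik): min(68, 0, -55) = -55
n3 (Alice): max(-17, -45, -55) = -17
n0 (Vik): min(-50, 72, -17) = -50

-50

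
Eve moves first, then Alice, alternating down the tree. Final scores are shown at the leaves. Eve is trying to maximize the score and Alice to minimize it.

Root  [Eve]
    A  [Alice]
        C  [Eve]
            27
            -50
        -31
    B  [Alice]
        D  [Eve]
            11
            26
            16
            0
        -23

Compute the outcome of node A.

C (Eve): max(27, -50) = 27
A (Alice): min(27, -31) = -31

-31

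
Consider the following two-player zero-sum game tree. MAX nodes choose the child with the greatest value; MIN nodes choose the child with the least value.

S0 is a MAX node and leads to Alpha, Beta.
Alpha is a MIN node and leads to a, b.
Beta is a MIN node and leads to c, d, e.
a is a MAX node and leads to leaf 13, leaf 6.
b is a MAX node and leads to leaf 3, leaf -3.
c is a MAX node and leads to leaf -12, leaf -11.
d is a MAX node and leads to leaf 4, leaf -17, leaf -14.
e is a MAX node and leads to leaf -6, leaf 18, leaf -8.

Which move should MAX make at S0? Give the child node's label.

Alpha

a (MAX): max(13, 6) = 13
b (MAX): max(3, -3) = 3
Alpha (MIN): min(13, 3) = 3
c (MAX): max(-12, -11) = -11
d (MAX): max(4, -17, -14) = 4
e (MAX): max(-6, 18, -8) = 18
Beta (MIN): min(-11, 4, 18) = -11
S0 (MAX): max(3, -11) = 3
MAX at S0 wants the highest of {Alpha=3, Beta=-11}, so chooses Alpha.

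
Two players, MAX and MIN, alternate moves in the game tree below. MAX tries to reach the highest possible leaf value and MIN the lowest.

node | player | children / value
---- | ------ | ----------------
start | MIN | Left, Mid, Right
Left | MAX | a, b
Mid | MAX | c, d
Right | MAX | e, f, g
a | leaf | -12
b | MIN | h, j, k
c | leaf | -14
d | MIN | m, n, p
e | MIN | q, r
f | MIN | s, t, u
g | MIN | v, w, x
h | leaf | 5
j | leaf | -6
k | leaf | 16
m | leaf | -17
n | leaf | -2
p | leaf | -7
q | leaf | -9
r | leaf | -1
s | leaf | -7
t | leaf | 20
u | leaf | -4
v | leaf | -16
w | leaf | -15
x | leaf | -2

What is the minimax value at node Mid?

-14

d (MIN): min(-17, -2, -7) = -17
Mid (MAX): max(-14, -17) = -14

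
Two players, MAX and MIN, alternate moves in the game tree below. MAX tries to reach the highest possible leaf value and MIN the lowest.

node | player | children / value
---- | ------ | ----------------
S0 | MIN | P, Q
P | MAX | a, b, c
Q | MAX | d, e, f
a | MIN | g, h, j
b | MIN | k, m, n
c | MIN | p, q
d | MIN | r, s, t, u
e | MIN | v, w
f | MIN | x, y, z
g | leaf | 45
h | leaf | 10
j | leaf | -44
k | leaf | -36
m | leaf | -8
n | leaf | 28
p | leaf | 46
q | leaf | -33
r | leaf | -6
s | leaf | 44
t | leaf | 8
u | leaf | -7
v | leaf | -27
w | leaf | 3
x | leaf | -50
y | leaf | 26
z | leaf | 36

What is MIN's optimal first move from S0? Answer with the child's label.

a (MIN): min(45, 10, -44) = -44
b (MIN): min(-36, -8, 28) = -36
c (MIN): min(46, -33) = -33
P (MAX): max(-44, -36, -33) = -33
d (MIN): min(-6, 44, 8, -7) = -7
e (MIN): min(-27, 3) = -27
f (MIN): min(-50, 26, 36) = -50
Q (MAX): max(-7, -27, -50) = -7
S0 (MIN): min(-33, -7) = -33
MIN at S0 wants the lowest of {P=-33, Q=-7}, so chooses P.

P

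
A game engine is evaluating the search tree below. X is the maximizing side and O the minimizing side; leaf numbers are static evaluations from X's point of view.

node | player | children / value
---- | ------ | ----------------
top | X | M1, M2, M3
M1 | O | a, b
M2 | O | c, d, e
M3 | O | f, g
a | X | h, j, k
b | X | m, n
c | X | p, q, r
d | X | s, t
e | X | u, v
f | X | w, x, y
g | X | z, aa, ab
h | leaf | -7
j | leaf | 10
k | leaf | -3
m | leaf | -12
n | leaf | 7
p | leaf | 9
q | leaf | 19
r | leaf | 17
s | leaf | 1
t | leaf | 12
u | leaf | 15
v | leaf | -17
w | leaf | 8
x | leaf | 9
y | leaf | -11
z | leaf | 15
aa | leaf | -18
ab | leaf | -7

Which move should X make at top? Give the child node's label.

M2

a (X): max(-7, 10, -3) = 10
b (X): max(-12, 7) = 7
M1 (O): min(10, 7) = 7
c (X): max(9, 19, 17) = 19
d (X): max(1, 12) = 12
e (X): max(15, -17) = 15
M2 (O): min(19, 12, 15) = 12
f (X): max(8, 9, -11) = 9
g (X): max(15, -18, -7) = 15
M3 (O): min(9, 15) = 9
top (X): max(7, 12, 9) = 12
X at top wants the highest of {M1=7, M2=12, M3=9}, so chooses M2.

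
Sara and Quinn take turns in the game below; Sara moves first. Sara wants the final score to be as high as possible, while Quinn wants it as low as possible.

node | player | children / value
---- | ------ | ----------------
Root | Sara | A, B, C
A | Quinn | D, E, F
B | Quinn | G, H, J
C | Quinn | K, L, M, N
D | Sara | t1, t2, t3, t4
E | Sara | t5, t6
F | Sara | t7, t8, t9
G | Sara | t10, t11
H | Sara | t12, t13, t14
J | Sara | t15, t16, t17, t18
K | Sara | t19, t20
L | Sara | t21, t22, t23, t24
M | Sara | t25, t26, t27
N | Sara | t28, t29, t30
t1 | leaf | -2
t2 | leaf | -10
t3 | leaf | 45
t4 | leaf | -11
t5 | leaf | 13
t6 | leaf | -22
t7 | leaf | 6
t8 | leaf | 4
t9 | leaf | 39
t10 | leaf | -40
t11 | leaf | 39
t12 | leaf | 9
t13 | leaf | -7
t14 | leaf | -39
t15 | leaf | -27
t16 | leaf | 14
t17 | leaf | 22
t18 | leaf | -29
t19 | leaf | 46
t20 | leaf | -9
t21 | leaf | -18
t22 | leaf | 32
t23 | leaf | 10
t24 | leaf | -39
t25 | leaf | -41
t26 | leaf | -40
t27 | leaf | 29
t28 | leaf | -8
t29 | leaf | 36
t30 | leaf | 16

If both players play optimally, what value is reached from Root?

29

D (Sara): max(-2, -10, 45, -11) = 45
E (Sara): max(13, -22) = 13
F (Sara): max(6, 4, 39) = 39
A (Quinn): min(45, 13, 39) = 13
G (Sara): max(-40, 39) = 39
H (Sara): max(9, -7, -39) = 9
J (Sara): max(-27, 14, 22, -29) = 22
B (Quinn): min(39, 9, 22) = 9
K (Sara): max(46, -9) = 46
L (Sara): max(-18, 32, 10, -39) = 32
M (Sara): max(-41, -40, 29) = 29
N (Sara): max(-8, 36, 16) = 36
C (Quinn): min(46, 32, 29, 36) = 29
Root (Sara): max(13, 9, 29) = 29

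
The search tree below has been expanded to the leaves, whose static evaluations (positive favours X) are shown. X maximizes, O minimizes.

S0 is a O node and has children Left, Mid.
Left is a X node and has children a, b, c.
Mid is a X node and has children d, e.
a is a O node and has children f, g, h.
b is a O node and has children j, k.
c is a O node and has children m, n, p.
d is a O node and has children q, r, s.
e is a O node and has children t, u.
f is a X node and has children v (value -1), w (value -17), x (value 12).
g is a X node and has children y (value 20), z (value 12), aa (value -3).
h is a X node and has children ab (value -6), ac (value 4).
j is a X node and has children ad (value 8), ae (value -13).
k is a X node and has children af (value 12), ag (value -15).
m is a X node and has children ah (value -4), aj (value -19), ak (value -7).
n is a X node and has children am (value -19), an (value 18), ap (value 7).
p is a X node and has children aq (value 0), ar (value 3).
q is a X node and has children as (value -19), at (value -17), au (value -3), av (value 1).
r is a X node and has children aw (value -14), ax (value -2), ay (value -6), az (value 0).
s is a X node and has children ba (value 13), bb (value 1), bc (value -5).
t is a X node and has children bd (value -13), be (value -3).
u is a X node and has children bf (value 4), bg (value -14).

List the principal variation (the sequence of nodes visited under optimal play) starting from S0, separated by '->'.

S0 -> Mid -> d -> r -> az

f (X): max(-1, -17, 12) = 12
g (X): max(20, 12, -3) = 20
h (X): max(-6, 4) = 4
a (O): min(12, 20, 4) = 4
j (X): max(8, -13) = 8
k (X): max(12, -15) = 12
b (O): min(8, 12) = 8
m (X): max(-4, -19, -7) = -4
n (X): max(-19, 18, 7) = 18
p (X): max(0, 3) = 3
c (O): min(-4, 18, 3) = -4
Left (X): max(4, 8, -4) = 8
q (X): max(-19, -17, -3, 1) = 1
r (X): max(-14, -2, -6, 0) = 0
s (X): max(13, 1, -5) = 13
d (O): min(1, 0, 13) = 0
t (X): max(-13, -3) = -3
u (X): max(4, -14) = 4
e (O): min(-3, 4) = -3
Mid (X): max(0, -3) = 0
S0 (O): min(8, 0) = 0
At S0, O picks Mid (lowest: 0).
At Mid, X picks d (highest: 0).
At d, O picks r (lowest: 0).
At r, X picks az (highest: 0).
Terminal value 0.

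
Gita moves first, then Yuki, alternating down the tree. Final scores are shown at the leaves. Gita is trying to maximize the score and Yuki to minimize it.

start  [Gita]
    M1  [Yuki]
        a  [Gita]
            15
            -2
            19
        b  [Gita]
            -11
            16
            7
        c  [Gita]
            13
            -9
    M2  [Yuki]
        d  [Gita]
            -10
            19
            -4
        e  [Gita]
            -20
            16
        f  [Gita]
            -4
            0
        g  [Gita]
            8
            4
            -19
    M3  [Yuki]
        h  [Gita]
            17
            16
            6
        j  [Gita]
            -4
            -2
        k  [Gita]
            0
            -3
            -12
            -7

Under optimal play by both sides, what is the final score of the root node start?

a (Gita): max(15, -2, 19) = 19
b (Gita): max(-11, 16, 7) = 16
c (Gita): max(13, -9) = 13
M1 (Yuki): min(19, 16, 13) = 13
d (Gita): max(-10, 19, -4) = 19
e (Gita): max(-20, 16) = 16
f (Gita): max(-4, 0) = 0
g (Gita): max(8, 4, -19) = 8
M2 (Yuki): min(19, 16, 0, 8) = 0
h (Gita): max(17, 16, 6) = 17
j (Gita): max(-4, -2) = -2
k (Gita): max(0, -3, -12, -7) = 0
M3 (Yuki): min(17, -2, 0) = -2
start (Gita): max(13, 0, -2) = 13

13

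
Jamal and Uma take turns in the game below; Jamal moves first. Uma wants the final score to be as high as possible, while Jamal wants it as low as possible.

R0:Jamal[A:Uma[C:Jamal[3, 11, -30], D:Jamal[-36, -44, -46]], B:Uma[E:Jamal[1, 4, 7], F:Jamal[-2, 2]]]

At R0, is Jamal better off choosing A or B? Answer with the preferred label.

A

C (Jamal): min(3, 11, -30) = -30
D (Jamal): min(-36, -44, -46) = -46
A (Uma): max(-30, -46) = -30
E (Jamal): min(1, 4, 7) = 1
F (Jamal): min(-2, 2) = -2
B (Uma): max(1, -2) = 1
Jamal prefers the lower value; A=-30, B=1. A is better since -30 < 1.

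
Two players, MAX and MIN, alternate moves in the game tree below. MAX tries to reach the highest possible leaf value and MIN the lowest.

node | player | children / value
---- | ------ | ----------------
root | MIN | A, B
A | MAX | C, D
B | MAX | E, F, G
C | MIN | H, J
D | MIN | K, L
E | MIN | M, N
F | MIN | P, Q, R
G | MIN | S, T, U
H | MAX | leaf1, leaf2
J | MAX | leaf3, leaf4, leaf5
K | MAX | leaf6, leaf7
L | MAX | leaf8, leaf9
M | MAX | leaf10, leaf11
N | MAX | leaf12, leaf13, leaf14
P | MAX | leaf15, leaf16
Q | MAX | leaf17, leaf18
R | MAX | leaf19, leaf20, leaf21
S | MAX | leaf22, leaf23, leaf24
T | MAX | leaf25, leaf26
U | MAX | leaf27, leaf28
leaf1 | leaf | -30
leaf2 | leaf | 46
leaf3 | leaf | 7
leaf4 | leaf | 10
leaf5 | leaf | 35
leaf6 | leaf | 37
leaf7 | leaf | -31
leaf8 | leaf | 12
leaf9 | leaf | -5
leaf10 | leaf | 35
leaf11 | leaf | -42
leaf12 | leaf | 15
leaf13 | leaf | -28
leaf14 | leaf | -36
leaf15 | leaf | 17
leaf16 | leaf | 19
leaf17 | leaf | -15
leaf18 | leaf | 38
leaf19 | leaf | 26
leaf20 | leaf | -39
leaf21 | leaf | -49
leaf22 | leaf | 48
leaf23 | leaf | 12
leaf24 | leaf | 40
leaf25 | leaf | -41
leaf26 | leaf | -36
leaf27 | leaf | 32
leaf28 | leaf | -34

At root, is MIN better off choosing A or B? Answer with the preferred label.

B

H (MAX): max(-30, 46) = 46
J (MAX): max(7, 10, 35) = 35
C (MIN): min(46, 35) = 35
K (MAX): max(37, -31) = 37
L (MAX): max(12, -5) = 12
D (MIN): min(37, 12) = 12
A (MAX): max(35, 12) = 35
M (MAX): max(35, -42) = 35
N (MAX): max(15, -28, -36) = 15
E (MIN): min(35, 15) = 15
P (MAX): max(17, 19) = 19
Q (MAX): max(-15, 38) = 38
R (MAX): max(26, -39, -49) = 26
F (MIN): min(19, 38, 26) = 19
S (MAX): max(48, 12, 40) = 48
T (MAX): max(-41, -36) = -36
U (MAX): max(32, -34) = 32
G (MIN): min(48, -36, 32) = -36
B (MAX): max(15, 19, -36) = 19
MIN prefers the lower value; A=35, B=19. B is better since 19 < 35.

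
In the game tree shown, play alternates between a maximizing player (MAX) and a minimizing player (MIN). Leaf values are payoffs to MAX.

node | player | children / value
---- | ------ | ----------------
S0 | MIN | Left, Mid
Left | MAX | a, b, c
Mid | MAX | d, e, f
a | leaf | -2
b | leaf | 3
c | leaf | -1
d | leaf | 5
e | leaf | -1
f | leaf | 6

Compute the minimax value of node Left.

3

Left (MAX): max(-2, 3, -1) = 3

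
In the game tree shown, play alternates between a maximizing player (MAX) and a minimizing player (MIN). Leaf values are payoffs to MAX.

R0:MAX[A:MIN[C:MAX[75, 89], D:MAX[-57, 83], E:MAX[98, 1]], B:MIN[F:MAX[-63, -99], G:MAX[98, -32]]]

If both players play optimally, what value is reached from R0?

C (MAX): max(75, 89) = 89
D (MAX): max(-57, 83) = 83
E (MAX): max(98, 1) = 98
A (MIN): min(89, 83, 98) = 83
F (MAX): max(-63, -99) = -63
G (MAX): max(98, -32) = 98
B (MIN): min(-63, 98) = -63
R0 (MAX): max(83, -63) = 83

83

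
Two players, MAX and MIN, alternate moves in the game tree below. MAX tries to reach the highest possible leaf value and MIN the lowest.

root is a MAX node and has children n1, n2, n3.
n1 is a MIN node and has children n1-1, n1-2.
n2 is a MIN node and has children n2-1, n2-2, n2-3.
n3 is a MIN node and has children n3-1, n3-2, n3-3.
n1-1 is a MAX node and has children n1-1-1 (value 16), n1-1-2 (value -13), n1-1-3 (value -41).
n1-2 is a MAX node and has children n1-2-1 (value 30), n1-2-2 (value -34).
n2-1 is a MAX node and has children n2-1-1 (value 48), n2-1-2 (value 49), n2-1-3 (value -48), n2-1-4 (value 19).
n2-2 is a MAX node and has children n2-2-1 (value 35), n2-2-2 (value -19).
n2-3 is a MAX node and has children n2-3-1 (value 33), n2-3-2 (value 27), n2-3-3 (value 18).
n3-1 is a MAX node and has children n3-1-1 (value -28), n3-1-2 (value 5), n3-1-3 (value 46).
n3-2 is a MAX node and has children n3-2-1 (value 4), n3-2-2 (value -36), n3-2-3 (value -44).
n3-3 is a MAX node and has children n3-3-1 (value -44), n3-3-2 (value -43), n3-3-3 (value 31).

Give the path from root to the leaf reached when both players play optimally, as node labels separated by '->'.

n1-1 (MAX): max(16, -13, -41) = 16
n1-2 (MAX): max(30, -34) = 30
n1 (MIN): min(16, 30) = 16
n2-1 (MAX): max(48, 49, -48, 19) = 49
n2-2 (MAX): max(35, -19) = 35
n2-3 (MAX): max(33, 27, 18) = 33
n2 (MIN): min(49, 35, 33) = 33
n3-1 (MAX): max(-28, 5, 46) = 46
n3-2 (MAX): max(4, -36, -44) = 4
n3-3 (MAX): max(-44, -43, 31) = 31
n3 (MIN): min(46, 4, 31) = 4
root (MAX): max(16, 33, 4) = 33
At root, MAX picks n2 (highest: 33).
At n2, MIN picks n2-3 (lowest: 33).
At n2-3, MAX picks n2-3-1 (highest: 33).
Terminal value 33.

root -> n2 -> n2-3 -> n2-3-1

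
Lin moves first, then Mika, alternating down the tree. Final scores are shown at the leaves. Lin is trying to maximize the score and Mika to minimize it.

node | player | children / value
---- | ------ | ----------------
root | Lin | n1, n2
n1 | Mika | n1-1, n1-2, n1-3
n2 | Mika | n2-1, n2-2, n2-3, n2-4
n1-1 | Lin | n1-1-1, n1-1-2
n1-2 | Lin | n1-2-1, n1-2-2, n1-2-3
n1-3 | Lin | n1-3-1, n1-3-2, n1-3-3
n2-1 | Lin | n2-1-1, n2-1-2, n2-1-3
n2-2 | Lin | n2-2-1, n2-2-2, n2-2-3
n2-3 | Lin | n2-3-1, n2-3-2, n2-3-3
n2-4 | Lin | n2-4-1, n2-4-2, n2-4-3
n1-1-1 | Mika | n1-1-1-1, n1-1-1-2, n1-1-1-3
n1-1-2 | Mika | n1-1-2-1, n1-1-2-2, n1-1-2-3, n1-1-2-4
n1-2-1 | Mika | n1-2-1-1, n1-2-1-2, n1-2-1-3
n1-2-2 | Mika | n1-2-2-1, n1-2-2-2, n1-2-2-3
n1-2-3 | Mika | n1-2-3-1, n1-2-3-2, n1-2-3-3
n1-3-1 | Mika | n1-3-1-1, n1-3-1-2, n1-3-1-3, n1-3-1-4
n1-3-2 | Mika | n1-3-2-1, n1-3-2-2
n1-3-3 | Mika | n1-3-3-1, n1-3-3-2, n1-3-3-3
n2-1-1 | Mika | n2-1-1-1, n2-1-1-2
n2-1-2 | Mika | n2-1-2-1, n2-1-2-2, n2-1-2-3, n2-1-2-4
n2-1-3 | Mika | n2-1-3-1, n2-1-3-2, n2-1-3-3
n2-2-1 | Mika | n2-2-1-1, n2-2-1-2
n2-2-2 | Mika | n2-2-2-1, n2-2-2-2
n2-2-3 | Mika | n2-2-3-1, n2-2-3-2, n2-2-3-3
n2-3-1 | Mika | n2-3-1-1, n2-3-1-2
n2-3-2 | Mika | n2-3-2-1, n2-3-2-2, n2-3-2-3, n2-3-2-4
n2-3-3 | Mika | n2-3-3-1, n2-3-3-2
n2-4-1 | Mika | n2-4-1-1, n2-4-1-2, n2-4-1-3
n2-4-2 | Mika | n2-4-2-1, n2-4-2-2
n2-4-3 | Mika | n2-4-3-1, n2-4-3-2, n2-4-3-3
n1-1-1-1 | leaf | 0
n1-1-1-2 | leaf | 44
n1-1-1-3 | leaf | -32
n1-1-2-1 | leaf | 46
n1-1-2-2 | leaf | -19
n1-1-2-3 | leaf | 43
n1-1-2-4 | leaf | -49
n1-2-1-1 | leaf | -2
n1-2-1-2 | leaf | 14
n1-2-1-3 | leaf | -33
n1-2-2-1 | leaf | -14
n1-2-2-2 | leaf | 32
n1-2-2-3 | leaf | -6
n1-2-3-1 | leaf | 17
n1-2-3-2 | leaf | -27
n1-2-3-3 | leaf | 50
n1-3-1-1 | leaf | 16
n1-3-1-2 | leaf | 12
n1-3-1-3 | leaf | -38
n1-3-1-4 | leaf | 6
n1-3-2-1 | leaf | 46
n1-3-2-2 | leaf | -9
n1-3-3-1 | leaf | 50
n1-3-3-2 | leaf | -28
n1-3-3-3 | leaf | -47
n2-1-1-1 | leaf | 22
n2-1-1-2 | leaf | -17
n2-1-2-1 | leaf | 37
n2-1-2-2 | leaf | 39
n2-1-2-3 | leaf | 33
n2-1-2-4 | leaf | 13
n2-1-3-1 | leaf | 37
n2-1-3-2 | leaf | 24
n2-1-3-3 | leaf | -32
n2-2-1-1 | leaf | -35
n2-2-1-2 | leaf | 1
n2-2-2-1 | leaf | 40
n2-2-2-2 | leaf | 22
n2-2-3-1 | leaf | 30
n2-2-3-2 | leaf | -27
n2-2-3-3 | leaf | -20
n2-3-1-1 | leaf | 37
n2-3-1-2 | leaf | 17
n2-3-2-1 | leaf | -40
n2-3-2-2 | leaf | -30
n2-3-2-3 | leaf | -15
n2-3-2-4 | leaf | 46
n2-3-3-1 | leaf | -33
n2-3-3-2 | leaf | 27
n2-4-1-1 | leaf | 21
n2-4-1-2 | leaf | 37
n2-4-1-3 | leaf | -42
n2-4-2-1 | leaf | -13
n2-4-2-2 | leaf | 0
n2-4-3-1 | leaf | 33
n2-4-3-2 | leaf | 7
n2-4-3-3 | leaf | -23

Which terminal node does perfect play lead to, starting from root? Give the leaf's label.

n1-1-1 (Mika): min(0, 44, -32) = -32
n1-1-2 (Mika): min(46, -19, 43, -49) = -49
n1-1 (Lin): max(-32, -49) = -32
n1-2-1 (Mika): min(-2, 14, -33) = -33
n1-2-2 (Mika): min(-14, 32, -6) = -14
n1-2-3 (Mika): min(17, -27, 50) = -27
n1-2 (Lin): max(-33, -14, -27) = -14
n1-3-1 (Mika): min(16, 12, -38, 6) = -38
n1-3-2 (Mika): min(46, -9) = -9
n1-3-3 (Mika): min(50, -28, -47) = -47
n1-3 (Lin): max(-38, -9, -47) = -9
n1 (Mika): min(-32, -14, -9) = -32
n2-1-1 (Mika): min(22, -17) = -17
n2-1-2 (Mika): min(37, 39, 33, 13) = 13
n2-1-3 (Mika): min(37, 24, -32) = -32
n2-1 (Lin): max(-17, 13, -32) = 13
n2-2-1 (Mika): min(-35, 1) = -35
n2-2-2 (Mika): min(40, 22) = 22
n2-2-3 (Mika): min(30, -27, -20) = -27
n2-2 (Lin): max(-35, 22, -27) = 22
n2-3-1 (Mika): min(37, 17) = 17
n2-3-2 (Mika): min(-40, -30, -15, 46) = -40
n2-3-3 (Mika): min(-33, 27) = -33
n2-3 (Lin): max(17, -40, -33) = 17
n2-4-1 (Mika): min(21, 37, -42) = -42
n2-4-2 (Mika): min(-13, 0) = -13
n2-4-3 (Mika): min(33, 7, -23) = -23
n2-4 (Lin): max(-42, -13, -23) = -13
n2 (Mika): min(13, 22, 17, -13) = -13
root (Lin): max(-32, -13) = -13
At root, Lin picks n2 (highest: -13).
At n2, Mika picks n2-4 (lowest: -13).
At n2-4, Lin picks n2-4-2 (highest: -13).
At n2-4-2, Mika picks n2-4-2-1 (lowest: -13).
Terminal value -13.

n2-4-2-1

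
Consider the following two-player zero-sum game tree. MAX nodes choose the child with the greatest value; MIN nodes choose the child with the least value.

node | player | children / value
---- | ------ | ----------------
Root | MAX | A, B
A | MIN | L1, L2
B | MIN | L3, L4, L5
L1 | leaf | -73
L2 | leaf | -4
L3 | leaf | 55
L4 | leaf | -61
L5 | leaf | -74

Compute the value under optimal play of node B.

-74

B (MIN): min(55, -61, -74) = -74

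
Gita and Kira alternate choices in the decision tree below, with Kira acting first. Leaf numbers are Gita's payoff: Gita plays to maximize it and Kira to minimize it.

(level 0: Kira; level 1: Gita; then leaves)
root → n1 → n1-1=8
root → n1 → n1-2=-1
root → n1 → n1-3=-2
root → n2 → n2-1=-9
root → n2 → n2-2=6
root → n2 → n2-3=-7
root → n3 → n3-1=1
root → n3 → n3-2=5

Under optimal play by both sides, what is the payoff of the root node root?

n1 (Gita): max(8, -1, -2) = 8
n2 (Gita): max(-9, 6, -7) = 6
n3 (Gita): max(1, 5) = 5
root (Kira): min(8, 6, 5) = 5

5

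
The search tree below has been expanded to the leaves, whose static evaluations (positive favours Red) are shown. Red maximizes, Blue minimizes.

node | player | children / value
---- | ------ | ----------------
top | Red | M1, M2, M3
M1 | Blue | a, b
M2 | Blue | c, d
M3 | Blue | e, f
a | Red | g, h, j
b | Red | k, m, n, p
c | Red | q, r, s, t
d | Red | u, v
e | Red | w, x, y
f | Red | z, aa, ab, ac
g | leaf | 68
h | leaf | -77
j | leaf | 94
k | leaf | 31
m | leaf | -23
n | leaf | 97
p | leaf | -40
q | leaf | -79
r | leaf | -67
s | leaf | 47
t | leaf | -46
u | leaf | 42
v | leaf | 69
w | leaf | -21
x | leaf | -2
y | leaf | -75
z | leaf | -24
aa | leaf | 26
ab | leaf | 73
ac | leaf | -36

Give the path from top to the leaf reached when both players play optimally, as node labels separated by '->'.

top -> M1 -> a -> j

a (Red): max(68, -77, 94) = 94
b (Red): max(31, -23, 97, -40) = 97
M1 (Blue): min(94, 97) = 94
c (Red): max(-79, -67, 47, -46) = 47
d (Red): max(42, 69) = 69
M2 (Blue): min(47, 69) = 47
e (Red): max(-21, -2, -75) = -2
f (Red): max(-24, 26, 73, -36) = 73
M3 (Blue): min(-2, 73) = -2
top (Red): max(94, 47, -2) = 94
At top, Red picks M1 (highest: 94).
At M1, Blue picks a (lowest: 94).
At a, Red picks j (highest: 94).
Terminal value 94.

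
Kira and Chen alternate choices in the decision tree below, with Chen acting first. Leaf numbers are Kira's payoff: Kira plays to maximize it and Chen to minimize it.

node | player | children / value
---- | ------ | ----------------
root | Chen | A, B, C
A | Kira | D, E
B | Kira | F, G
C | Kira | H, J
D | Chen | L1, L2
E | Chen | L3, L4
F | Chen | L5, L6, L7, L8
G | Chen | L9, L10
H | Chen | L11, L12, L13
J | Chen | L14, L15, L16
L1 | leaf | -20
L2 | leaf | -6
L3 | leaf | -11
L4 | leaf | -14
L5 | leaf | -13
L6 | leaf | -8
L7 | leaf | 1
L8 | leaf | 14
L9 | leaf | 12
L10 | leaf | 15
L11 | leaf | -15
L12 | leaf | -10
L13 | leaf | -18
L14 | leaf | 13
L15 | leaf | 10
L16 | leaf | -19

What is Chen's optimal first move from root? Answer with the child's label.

D (Chen): min(-20, -6) = -20
E (Chen): min(-11, -14) = -14
A (Kira): max(-20, -14) = -14
F (Chen): min(-13, -8, 1, 14) = -13
G (Chen): min(12, 15) = 12
B (Kira): max(-13, 12) = 12
H (Chen): min(-15, -10, -18) = -18
J (Chen): min(13, 10, -19) = -19
C (Kira): max(-18, -19) = -18
root (Chen): min(-14, 12, -18) = -18
Chen at root wants the lowest of {A=-14, B=12, C=-18}, so chooses C.

C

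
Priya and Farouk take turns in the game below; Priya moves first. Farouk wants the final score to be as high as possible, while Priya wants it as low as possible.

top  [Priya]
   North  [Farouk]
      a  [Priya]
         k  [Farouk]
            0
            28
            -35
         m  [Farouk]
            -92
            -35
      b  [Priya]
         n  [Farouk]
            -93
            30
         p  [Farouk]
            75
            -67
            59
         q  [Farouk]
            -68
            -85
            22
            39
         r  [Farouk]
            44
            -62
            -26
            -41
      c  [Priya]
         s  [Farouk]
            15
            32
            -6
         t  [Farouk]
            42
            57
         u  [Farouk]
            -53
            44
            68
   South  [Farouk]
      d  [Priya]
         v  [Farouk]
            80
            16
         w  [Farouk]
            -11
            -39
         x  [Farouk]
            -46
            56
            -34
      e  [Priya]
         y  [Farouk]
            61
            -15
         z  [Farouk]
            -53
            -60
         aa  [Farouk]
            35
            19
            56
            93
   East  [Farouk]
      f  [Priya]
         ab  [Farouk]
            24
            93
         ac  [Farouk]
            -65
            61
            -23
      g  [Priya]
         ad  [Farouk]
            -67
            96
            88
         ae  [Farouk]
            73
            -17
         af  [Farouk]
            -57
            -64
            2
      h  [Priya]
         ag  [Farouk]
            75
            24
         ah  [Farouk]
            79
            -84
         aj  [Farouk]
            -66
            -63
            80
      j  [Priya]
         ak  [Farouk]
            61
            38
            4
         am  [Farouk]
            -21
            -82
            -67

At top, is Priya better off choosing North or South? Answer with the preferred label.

South

k (Farouk): max(0, 28, -35) = 28
m (Farouk): max(-92, -35) = -35
a (Priya): min(28, -35) = -35
n (Farouk): max(-93, 30) = 30
p (Farouk): max(75, -67, 59) = 75
q (Farouk): max(-68, -85, 22, 39) = 39
r (Farouk): max(44, -62, -26, -41) = 44
b (Priya): min(30, 75, 39, 44) = 30
s (Farouk): max(15, 32, -6) = 32
t (Farouk): max(42, 57) = 57
u (Farouk): max(-53, 44, 68) = 68
c (Priya): min(32, 57, 68) = 32
North (Farouk): max(-35, 30, 32) = 32
v (Farouk): max(80, 16) = 80
w (Farouk): max(-11, -39) = -11
x (Farouk): max(-46, 56, -34) = 56
d (Priya): min(80, -11, 56) = -11
y (Farouk): max(61, -15) = 61
z (Farouk): max(-53, -60) = -53
aa (Farouk): max(35, 19, 56, 93) = 93
e (Priya): min(61, -53, 93) = -53
South (Farouk): max(-11, -53) = -11
Priya prefers the lower value; North=32, South=-11. South is better since -11 < 32.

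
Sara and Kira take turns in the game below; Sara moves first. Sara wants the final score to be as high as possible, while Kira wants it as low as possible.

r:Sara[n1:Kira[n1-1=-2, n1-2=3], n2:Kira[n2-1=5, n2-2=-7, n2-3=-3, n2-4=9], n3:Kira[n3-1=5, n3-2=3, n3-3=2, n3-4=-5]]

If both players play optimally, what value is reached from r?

-2

n1 (Kira): min(-2, 3) = -2
n2 (Kira): min(5, -7, -3, 9) = -7
n3 (Kira): min(5, 3, 2, -5) = -5
r (Sara): max(-2, -7, -5) = -2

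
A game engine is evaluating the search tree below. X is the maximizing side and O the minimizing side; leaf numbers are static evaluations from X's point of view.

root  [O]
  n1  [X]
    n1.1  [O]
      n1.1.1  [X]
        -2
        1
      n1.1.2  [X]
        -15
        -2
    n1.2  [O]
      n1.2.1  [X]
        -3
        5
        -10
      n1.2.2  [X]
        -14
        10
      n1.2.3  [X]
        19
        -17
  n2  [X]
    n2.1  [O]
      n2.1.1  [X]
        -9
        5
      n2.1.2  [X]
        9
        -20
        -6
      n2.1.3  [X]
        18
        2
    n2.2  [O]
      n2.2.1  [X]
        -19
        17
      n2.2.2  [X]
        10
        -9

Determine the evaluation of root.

n1.1.1 (X): max(-2, 1) = 1
n1.1.2 (X): max(-15, -2) = -2
n1.1 (O): min(1, -2) = -2
n1.2.1 (X): max(-3, 5, -10) = 5
n1.2.2 (X): max(-14, 10) = 10
n1.2.3 (X): max(19, -17) = 19
n1.2 (O): min(5, 10, 19) = 5
n1 (X): max(-2, 5) = 5
n2.1.1 (X): max(-9, 5) = 5
n2.1.2 (X): max(9, -20, -6) = 9
n2.1.3 (X): max(18, 2) = 18
n2.1 (O): min(5, 9, 18) = 5
n2.2.1 (X): max(-19, 17) = 17
n2.2.2 (X): max(10, -9) = 10
n2.2 (O): min(17, 10) = 10
n2 (X): max(5, 10) = 10
root (O): min(5, 10) = 5

5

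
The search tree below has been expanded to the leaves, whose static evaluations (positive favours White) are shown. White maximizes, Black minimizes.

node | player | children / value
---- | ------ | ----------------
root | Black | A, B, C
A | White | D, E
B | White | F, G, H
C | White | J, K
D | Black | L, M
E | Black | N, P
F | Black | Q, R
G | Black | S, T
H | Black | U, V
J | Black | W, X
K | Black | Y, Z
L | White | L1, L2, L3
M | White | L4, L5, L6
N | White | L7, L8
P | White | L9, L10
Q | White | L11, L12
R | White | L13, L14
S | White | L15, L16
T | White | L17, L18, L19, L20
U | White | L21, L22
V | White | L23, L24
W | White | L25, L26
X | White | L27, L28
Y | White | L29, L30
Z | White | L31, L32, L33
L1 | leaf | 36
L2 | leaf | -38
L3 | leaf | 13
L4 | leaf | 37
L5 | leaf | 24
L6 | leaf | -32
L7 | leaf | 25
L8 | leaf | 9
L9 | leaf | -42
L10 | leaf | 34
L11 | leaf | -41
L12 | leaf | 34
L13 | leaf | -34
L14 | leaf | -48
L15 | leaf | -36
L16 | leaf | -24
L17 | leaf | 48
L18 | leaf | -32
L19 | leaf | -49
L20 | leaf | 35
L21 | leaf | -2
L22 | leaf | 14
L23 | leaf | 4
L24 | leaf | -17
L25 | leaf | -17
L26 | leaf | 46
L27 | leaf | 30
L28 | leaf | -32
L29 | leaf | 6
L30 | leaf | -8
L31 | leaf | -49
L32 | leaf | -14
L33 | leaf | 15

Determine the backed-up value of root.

4

L (White): max(36, -38, 13) = 36
M (White): max(37, 24, -32) = 37
D (Black): min(36, 37) = 36
N (White): max(25, 9) = 25
P (White): max(-42, 34) = 34
E (Black): min(25, 34) = 25
A (White): max(36, 25) = 36
Q (White): max(-41, 34) = 34
R (White): max(-34, -48) = -34
F (Black): min(34, -34) = -34
S (White): max(-36, -24) = -24
T (White): max(48, -32, -49, 35) = 48
G (Black): min(-24, 48) = -24
U (White): max(-2, 14) = 14
V (White): max(4, -17) = 4
H (Black): min(14, 4) = 4
B (White): max(-34, -24, 4) = 4
W (White): max(-17, 46) = 46
X (White): max(30, -32) = 30
J (Black): min(46, 30) = 30
Y (White): max(6, -8) = 6
Z (White): max(-49, -14, 15) = 15
K (Black): min(6, 15) = 6
C (White): max(30, 6) = 30
root (Black): min(36, 4, 30) = 4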